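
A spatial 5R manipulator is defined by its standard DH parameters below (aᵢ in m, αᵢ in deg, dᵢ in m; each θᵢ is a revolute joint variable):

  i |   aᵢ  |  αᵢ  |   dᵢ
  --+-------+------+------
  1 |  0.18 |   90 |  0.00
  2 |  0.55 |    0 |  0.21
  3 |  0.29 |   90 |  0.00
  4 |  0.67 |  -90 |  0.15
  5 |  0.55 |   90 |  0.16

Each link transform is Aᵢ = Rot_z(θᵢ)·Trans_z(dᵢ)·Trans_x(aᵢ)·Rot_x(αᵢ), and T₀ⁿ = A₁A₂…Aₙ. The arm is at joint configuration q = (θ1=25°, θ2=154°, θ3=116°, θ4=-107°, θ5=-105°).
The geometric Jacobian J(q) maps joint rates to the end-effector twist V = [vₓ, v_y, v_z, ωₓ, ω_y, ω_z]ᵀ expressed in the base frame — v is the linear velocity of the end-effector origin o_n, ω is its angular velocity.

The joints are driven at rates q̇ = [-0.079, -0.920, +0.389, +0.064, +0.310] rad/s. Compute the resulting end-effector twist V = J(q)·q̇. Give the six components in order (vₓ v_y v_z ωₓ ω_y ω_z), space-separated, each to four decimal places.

-0.0533 0.2358 0.8294 -0.3207 0.5363 -0.3755

o_n = [-1.0466, -0.1114, -0.0476]
J₁: ẑ×o_n = [0.1114, -1.0466, 0.0000], ω = ẑ
J2: z=[0.4226, -0.9063, 0.0000] o=[0.1631, 0.0761, 0.0000] → [0.0432, 0.0201, -1.1756, 0.4226, -0.9063, 0.0000]
J3: z=[0.4226, -0.9063, 0.0000] o=[-0.1961, -0.3232, 0.2411] → [0.2617, 0.1220, -0.6813, 0.4226, -0.9063, 0.0000]
J4: z=[-0.9063, -0.4226, -0.0000] o=[-0.1961, -0.3232, -0.0489] → [-0.0005, 0.0011, -0.5514, -0.9063, -0.4226, -0.0000]
J5: z=[-0.1236, 0.2650, -0.9563] o=[-0.6029, 0.1941, 0.1470] → [-0.3437, 0.4003, 0.1553, -0.1236, 0.2650, -0.9563]
V = J·q̇ = [-0.0533, 0.2358, 0.8294, -0.3207, 0.5363, -0.3755]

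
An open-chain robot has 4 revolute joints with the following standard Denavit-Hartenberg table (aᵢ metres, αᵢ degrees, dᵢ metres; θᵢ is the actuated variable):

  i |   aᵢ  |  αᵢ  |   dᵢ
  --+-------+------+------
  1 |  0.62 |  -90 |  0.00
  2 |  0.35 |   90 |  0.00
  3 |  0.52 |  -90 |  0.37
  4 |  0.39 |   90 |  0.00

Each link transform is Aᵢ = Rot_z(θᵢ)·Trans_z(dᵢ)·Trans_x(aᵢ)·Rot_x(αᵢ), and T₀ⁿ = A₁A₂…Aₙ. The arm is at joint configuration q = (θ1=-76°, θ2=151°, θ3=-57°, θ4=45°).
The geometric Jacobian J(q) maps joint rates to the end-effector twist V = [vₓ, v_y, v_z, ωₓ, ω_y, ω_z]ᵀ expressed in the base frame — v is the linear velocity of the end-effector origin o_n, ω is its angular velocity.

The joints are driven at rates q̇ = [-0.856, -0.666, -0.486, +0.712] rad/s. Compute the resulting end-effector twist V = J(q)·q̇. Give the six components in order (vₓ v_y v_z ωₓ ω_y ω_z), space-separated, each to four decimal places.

o_n = [-0.6523, -0.1425, -0.4622]
J₁: ẑ×o_n = [0.1425, -0.6523, 0.0000], ω = ẑ
J2: z=[0.9703, 0.2419, 0.0000] o=[0.1500, -0.6016, 0.0000] → [-0.1118, 0.4485, 0.6395, 0.9703, 0.2419, 0.0000]
J3: z=[0.1173, -0.4704, -0.8746] o=[0.0759, -0.3046, -0.1697] → [0.2793, 0.6712, -0.3236, 0.1173, -0.4704, -0.8746]
J4: z=[0.3510, 0.8435, -0.4066] o=[-0.3637, -0.3438, -0.6306] → [0.2238, 0.0582, 0.3140, 0.3510, 0.8435, -0.4066]
V = J·q̇ = [-0.0239, -0.0251, -0.0451, -0.4533, 0.6681, -0.7204]

-0.0239 -0.0251 -0.0451 -0.4533 0.6681 -0.7204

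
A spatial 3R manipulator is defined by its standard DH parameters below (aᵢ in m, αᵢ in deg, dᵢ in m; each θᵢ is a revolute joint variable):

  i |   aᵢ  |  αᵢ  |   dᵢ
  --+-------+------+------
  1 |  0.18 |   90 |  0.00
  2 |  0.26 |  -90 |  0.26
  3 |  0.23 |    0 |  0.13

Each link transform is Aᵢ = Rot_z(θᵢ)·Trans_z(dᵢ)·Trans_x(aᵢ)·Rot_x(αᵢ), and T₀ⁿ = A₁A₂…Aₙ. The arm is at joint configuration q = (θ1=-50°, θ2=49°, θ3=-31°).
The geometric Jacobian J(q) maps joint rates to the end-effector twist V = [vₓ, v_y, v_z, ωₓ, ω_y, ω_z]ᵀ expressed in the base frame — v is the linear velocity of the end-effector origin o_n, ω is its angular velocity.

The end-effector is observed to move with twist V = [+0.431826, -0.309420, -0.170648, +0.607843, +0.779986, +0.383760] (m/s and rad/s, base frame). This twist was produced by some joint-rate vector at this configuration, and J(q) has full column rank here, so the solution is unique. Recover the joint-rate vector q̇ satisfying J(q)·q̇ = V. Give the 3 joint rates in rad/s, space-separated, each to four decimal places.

0.2040 -0.9670 0.2740

o_n = [-0.0445, -0.5357, 0.4303]
J₁: ẑ×o_n = [0.5357, -0.0445, 0.0000], ω = ẑ
J2: z=[-0.7660, -0.6428, 0.0000] o=[0.1157, -0.1379, 0.0000] → [-0.2766, 0.3296, 0.2018, -0.7660, -0.6428, 0.0000]
J3: z=[-0.4851, 0.5781, 0.6561] o=[0.0262, -0.4357, 0.1962] → [0.2010, 0.0672, 0.0894, -0.4851, 0.5781, 0.6561]
q̇ = J⁺·V = [0.2040, -0.9670, 0.2740]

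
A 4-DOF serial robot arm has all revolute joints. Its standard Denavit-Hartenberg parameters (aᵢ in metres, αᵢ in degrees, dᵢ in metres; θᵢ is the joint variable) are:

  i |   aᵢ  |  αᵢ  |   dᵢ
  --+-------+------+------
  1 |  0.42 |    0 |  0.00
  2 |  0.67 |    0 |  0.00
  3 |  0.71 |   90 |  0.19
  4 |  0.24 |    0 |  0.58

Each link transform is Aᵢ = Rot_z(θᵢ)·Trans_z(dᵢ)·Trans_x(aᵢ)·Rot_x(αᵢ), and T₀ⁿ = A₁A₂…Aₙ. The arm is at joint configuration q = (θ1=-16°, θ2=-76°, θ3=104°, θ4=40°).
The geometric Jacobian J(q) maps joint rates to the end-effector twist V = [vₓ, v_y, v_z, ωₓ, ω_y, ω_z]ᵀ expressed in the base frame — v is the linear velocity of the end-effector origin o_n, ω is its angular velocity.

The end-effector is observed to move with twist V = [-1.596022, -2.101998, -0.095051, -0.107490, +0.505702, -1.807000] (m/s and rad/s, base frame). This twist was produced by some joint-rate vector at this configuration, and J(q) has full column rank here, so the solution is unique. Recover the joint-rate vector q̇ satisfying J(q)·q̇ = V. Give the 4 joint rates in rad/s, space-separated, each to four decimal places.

-0.8710 -0.4490 -0.4870 -0.5170

o_n = [1.3753, -1.1668, 0.3443]
J₁: ẑ×o_n = [1.1668, 1.3753, -0.0000], ω = ẑ
J2: z=[0.0000, 0.0000, 1.0000] o=[0.4037, -0.1158, 0.0000] → [1.0511, 0.9715, -0.0000, 0.0000, 0.0000, 1.0000]
J3: z=[0.0000, 0.0000, 1.0000] o=[0.3803, -0.7854, 0.0000] → [0.3815, 0.9949, -0.0000, 0.0000, 0.0000, 1.0000]
J4: z=[0.2079, -0.9781, 0.0000] o=[1.0748, -0.6377, 0.1900] → [-0.1509, -0.0321, 0.1839, 0.2079, -0.9781, 0.0000]
q̇ = J⁺·V = [-0.8710, -0.4490, -0.4870, -0.5170]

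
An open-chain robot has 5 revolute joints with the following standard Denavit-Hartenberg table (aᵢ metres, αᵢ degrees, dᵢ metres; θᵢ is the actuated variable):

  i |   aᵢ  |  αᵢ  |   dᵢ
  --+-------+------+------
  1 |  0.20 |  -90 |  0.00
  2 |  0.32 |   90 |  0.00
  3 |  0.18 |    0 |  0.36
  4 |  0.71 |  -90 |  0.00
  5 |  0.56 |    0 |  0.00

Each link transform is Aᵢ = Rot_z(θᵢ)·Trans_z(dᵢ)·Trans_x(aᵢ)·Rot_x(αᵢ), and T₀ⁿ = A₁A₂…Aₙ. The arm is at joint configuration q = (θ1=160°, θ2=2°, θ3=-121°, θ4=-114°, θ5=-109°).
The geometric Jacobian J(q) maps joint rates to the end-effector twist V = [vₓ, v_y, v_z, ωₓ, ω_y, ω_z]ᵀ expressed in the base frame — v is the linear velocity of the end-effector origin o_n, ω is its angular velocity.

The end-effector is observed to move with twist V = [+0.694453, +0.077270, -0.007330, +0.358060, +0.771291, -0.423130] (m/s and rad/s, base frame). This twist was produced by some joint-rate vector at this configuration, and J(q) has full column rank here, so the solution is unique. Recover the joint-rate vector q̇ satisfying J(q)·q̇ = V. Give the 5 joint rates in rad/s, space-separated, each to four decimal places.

o_n = [-0.2414, -0.2079, 0.8916]
J₁: ẑ×o_n = [0.2079, -0.2414, 0.0000], ω = ẑ
J2: z=[-0.3420, -0.9397, 0.0000] o=[-0.1879, 0.0684, 0.0000] → [-0.8378, 0.3049, 0.0443, -0.3420, -0.9397, 0.0000]
J3: z=[-0.0328, 0.0119, 0.9994] o=[-0.4885, 0.1778, -0.0112] → [0.3963, 0.2765, 0.0097, -0.0328, 0.0119, 0.9994]
J4: z=[-0.0328, 0.0119, 0.9994] o=[-0.3604, 0.2954, 0.3518] → [0.5095, 0.1367, 0.0151, -0.0328, 0.0119, 0.9994]
J5: z=[0.9655, 0.2590, 0.0286] o=[-0.1769, -0.3903, 0.3661] → [0.1309, -0.5092, 0.1928, 0.9655, 0.2590, 0.0286]
q̇ = J⁺·V = [-0.9710, -0.7830, 0.4590, 0.0860, 0.1120]

-0.9710 -0.7830 0.4590 0.0860 0.1120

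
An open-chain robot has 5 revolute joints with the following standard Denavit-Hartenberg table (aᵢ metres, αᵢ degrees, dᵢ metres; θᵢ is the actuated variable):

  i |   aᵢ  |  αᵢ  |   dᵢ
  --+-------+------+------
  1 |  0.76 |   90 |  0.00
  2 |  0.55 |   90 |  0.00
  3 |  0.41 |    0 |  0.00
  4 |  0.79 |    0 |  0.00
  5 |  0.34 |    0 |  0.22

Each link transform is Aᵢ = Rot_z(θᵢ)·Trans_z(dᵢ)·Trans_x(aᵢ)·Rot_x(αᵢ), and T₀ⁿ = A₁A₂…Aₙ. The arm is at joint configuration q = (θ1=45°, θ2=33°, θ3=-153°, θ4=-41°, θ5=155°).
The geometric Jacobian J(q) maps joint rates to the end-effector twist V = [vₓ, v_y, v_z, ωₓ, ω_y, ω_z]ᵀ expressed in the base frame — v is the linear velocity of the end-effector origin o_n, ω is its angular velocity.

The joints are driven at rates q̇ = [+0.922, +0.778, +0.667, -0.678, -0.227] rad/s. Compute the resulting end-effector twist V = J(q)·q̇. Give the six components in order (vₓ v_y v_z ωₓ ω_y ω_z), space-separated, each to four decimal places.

o_n = [0.2860, 0.5815, -0.3575]
J₁: ẑ×o_n = [-0.5815, 0.2860, 0.0000], ω = ẑ
J2: z=[0.7071, -0.7071, 0.0000] o=[0.5374, 0.5374, 0.0000] → [0.2528, 0.2528, -0.1466, 0.7071, -0.7071, 0.0000]
J3: z=[0.3851, 0.3851, -0.8387] o=[0.8636, 0.8636, 0.2996] → [-0.4896, 0.7374, 0.1138, 0.3851, 0.3851, -0.8387]
J4: z=[0.3851, 0.3851, -0.8387] o=[0.5153, 0.7785, 0.1006] → [-0.3416, 0.3687, 0.0124, 0.3851, 0.3851, -0.8387]
J5: z=[0.3851, 0.3851, -0.8387] o=[0.1959, 0.1888, -0.3169] → [0.3137, -0.0599, 0.1165, 0.3851, 0.3851, -0.8387]
V = J·q̇ = [-0.5056, 0.7158, -0.0730, 0.4585, -0.6418, 1.1216]

-0.5056 0.7158 -0.0730 0.4585 -0.6418 1.1216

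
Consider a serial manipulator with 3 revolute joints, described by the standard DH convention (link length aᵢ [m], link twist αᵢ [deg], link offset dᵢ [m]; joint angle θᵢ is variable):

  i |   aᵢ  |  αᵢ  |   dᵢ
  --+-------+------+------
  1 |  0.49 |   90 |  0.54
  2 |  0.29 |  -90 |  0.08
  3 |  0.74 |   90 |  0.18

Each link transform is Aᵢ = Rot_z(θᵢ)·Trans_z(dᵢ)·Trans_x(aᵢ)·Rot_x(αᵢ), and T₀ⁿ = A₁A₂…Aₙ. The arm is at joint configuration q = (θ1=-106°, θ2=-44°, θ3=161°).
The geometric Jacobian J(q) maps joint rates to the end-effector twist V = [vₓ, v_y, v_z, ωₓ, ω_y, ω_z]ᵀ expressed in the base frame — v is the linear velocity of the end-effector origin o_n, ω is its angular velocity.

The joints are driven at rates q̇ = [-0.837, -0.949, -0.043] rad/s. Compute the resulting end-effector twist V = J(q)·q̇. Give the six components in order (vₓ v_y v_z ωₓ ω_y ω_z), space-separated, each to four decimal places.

-0.3763 -0.4488 0.1538 0.9205 -0.2329 -0.8679

o_n = [0.0664, -0.3523, 0.9541]
J₁: ẑ×o_n = [0.3523, 0.0664, -0.0000], ω = ẑ
J2: z=[-0.9613, 0.2756, 0.0000] o=[-0.1351, -0.4710, 0.5400] → [0.1141, 0.3980, -0.1697, -0.9613, 0.2756, 0.0000]
J3: z=[-0.1915, -0.6677, 0.7193] o=[-0.2695, -0.6495, 0.3385] → [-0.6248, 0.3594, 0.1674, -0.1915, -0.6677, 0.7193]
V = J·q̇ = [-0.3763, -0.4488, 0.1538, 0.9205, -0.2329, -0.8679]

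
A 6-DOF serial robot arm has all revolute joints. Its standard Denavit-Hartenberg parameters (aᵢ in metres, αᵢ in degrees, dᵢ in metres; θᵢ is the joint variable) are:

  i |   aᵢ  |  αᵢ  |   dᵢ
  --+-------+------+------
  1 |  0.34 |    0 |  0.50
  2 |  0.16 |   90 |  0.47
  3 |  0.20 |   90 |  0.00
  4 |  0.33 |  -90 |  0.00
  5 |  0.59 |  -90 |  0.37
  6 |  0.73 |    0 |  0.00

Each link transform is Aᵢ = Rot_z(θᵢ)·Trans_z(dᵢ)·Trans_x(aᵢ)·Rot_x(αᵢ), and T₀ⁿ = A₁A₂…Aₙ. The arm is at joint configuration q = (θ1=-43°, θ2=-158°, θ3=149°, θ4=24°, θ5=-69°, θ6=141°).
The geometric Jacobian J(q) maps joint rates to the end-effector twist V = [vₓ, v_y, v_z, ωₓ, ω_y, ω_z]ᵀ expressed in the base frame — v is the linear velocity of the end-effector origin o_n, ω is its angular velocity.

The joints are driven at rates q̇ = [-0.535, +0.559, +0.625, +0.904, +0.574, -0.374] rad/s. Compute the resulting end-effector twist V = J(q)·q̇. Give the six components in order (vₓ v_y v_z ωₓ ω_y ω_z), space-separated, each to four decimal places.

o_n = [0.5455, -0.2860, 1.2690]
J₁: ẑ×o_n = [0.2860, 0.5455, -0.0000], ω = ẑ
J2: z=[0.0000, 0.0000, 1.0000] o=[0.2487, -0.2319, 0.5000] → [0.0541, 0.2968, -0.0000, 0.0000, 0.0000, 1.0000]
J3: z=[0.3584, 0.9336, 0.0000] o=[0.0993, -0.1745, 0.9700] → [0.2791, -0.1071, -0.4565, 0.3584, 0.9336, 0.0000]
J4: z=[-0.4808, 0.1846, 0.8572] o=[0.2593, -0.2360, 1.0730] → [0.0790, 0.3395, -0.0288, -0.4808, 0.1846, 0.8572]
J5: z=[0.0019, 0.9778, -0.2095] o=[0.5487, -0.2033, 1.2283] → [0.0225, 0.0006, 0.0030, 0.0019, 0.9778, -0.2095]
J6: z=[0.9909, 0.0264, 0.1321] o=[0.4699, 0.2811, 1.7224] → [0.0629, 0.4593, -0.5639, 0.9909, 0.0264, 0.1321]
V = J·q̇ = [0.1125, -0.0574, -0.0987, -0.5802, 1.3017, 0.6292]

0.1125 -0.0574 -0.0987 -0.5802 1.3017 0.6292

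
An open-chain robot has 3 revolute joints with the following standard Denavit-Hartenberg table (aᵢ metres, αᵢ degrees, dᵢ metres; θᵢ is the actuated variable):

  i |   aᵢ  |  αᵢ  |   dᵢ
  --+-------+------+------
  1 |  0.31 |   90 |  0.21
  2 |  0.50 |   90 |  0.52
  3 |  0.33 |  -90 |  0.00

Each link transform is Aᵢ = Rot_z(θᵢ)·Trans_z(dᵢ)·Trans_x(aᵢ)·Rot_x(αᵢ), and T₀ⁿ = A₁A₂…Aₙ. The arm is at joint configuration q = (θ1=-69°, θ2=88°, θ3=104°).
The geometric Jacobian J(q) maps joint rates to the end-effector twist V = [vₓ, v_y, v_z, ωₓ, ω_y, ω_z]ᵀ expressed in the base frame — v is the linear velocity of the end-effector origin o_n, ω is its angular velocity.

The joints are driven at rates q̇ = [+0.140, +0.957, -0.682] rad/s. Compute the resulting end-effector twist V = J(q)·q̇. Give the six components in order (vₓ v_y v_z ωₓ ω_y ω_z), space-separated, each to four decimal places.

-0.1075 0.2550 0.2323 -1.1377 0.2934 0.1638

o_n = [-0.6680, -0.6042, 0.6299]
J₁: ẑ×o_n = [0.6042, -0.6680, 0.0000], ω = ẑ
J2: z=[-0.9336, -0.3584, 0.0000] o=[0.1111, -0.2894, 0.2100] → [-0.1505, 0.3920, 0.0147, -0.9336, -0.3584, 0.0000]
J3: z=[0.3581, -0.9330, -0.0349] o=[-0.3681, -0.4921, 0.7097] → [0.0705, 0.0390, -0.3200, 0.3581, -0.9330, -0.0349]
V = J·q̇ = [-0.1075, 0.2550, 0.2323, -1.1377, 0.2934, 0.1638]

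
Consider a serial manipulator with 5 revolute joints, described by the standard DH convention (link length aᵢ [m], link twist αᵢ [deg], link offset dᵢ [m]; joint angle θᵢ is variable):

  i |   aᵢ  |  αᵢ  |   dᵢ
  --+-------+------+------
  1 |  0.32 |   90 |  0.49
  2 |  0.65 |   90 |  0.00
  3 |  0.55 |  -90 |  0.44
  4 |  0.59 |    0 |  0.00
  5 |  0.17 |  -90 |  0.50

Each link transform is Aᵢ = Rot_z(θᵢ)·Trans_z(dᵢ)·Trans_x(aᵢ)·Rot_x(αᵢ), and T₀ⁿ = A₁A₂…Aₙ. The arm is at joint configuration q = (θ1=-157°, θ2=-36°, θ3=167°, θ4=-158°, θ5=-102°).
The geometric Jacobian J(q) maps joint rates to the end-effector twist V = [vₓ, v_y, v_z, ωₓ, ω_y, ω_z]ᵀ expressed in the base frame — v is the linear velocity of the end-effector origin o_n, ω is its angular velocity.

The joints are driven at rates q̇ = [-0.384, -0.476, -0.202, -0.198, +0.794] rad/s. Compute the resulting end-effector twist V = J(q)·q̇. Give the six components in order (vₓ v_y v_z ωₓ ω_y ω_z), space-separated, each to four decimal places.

-0.0004 0.1864 -0.0291 0.4034 -0.9767 -0.1418

o_n = [-0.2544, -0.6437, -0.2405]
J₁: ẑ×o_n = [0.6437, -0.2544, 0.0000], ω = ẑ
J2: z=[-0.3907, 0.9205, 0.0000] o=[-0.2946, -0.1250, 0.4900] → [-0.6724, -0.2854, 0.1657, -0.3907, 0.9205, 0.0000]
J3: z=[0.5411, 0.2297, -0.8090] o=[-0.7786, -0.3305, 0.1079] → [-0.3334, -0.2356, -0.2899, 0.5411, 0.2297, -0.8090]
J4: z=[0.5482, -0.8258, 0.1322] o=[-0.1898, 0.0538, 0.0670] → [0.3461, 0.1600, -0.4357, 0.5482, -0.8258, 0.1322]
J5: z=[0.5482, -0.8258, 0.1322] o=[-0.4191, -0.1772, -0.4251] → [-0.0908, -0.0795, -0.1198, 0.5482, -0.8258, 0.1322]
V = J·q̇ = [-0.0004, 0.1864, -0.0291, 0.4034, -0.9767, -0.1418]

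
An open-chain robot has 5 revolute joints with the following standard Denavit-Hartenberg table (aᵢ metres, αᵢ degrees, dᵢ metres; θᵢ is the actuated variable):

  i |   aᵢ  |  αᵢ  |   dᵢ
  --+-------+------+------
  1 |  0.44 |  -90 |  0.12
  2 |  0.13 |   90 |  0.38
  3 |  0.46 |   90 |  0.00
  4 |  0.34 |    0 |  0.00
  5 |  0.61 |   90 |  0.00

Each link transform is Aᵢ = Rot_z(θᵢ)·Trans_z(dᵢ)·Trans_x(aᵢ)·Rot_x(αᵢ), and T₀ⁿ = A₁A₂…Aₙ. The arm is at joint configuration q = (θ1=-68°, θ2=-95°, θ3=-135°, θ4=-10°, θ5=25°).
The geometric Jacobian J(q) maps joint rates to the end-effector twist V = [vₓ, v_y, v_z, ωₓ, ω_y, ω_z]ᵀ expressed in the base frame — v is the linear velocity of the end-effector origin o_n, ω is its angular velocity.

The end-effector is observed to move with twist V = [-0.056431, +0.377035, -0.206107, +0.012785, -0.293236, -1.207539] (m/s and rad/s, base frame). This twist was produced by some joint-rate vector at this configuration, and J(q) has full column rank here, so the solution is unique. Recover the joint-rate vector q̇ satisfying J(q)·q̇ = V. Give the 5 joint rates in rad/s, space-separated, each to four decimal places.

-0.5120 -0.8150 -0.2150 0.5260 0.4880

o_n = [-0.3994, -0.6095, -0.7341]
J₁: ẑ×o_n = [0.6095, -0.3994, 0.0000], ω = ẑ
J2: z=[0.9272, 0.3746, 0.0000] o=[0.1648, -0.4080, 0.1200] → [-0.3199, 0.7919, 0.0245, 0.9272, 0.3746, 0.0000]
J3: z=[-0.3732, 0.9237, -0.0872] o=[0.5129, -0.2551, 0.2495] → [-0.9394, -0.2875, 0.9749, -0.3732, 0.9237, -0.0872]
J4: z=[0.6787, 0.2077, -0.7044] o=[0.2219, -0.4032, -0.0745] → [-0.2823, 0.8853, -0.0109, 0.6787, 0.2077, -0.7044]
J5: z=[0.6787, 0.2077, -0.7044] o=[0.0322, -0.5656, -0.3052] → [-0.1200, 0.5951, 0.0599, 0.6787, 0.2077, -0.7044]
q̇ = J⁺·V = [-0.5120, -0.8150, -0.2150, 0.5260, 0.4880]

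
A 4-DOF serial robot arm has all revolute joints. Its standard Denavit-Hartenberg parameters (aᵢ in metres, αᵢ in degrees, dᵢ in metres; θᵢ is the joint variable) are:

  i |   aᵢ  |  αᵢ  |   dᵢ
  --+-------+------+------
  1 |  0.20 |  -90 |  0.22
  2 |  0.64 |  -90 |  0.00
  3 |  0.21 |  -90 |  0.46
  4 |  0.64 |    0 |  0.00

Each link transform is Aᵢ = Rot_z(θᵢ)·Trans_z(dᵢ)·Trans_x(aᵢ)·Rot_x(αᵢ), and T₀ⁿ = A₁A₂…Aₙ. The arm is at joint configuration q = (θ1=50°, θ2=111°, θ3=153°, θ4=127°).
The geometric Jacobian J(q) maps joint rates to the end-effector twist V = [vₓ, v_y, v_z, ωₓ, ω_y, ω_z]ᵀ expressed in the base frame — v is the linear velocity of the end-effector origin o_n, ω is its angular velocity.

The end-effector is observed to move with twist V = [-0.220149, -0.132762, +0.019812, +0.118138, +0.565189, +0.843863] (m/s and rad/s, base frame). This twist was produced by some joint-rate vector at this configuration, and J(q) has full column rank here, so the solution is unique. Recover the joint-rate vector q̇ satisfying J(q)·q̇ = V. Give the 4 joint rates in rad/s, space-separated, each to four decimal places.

0.9580 0.1240 -0.5160 0.1670

o_n = [-0.0851, 0.0223, -0.5415]
J₁: ẑ×o_n = [-0.0223, -0.0851, 0.0000], ω = ẑ
J2: z=[-0.7660, 0.6428, 0.0000] o=[0.1286, 0.1532, 0.2200] → [-0.4895, -0.5834, 0.2376, -0.7660, 0.6428, 0.0000]
J3: z=[-0.6001, -0.7152, 0.3584] o=[-0.0189, -0.0225, -0.3775] → [0.1012, -0.1222, -0.0742, -0.6001, -0.7152, 0.3584]
J4: z=[-0.5780, 0.6974, 0.4238] o=[-0.1788, -0.3614, -0.0380] → [-0.5138, -0.2513, -0.2871, -0.5780, 0.6974, 0.4238]
q̇ = J⁺·V = [0.9580, 0.1240, -0.5160, 0.1670]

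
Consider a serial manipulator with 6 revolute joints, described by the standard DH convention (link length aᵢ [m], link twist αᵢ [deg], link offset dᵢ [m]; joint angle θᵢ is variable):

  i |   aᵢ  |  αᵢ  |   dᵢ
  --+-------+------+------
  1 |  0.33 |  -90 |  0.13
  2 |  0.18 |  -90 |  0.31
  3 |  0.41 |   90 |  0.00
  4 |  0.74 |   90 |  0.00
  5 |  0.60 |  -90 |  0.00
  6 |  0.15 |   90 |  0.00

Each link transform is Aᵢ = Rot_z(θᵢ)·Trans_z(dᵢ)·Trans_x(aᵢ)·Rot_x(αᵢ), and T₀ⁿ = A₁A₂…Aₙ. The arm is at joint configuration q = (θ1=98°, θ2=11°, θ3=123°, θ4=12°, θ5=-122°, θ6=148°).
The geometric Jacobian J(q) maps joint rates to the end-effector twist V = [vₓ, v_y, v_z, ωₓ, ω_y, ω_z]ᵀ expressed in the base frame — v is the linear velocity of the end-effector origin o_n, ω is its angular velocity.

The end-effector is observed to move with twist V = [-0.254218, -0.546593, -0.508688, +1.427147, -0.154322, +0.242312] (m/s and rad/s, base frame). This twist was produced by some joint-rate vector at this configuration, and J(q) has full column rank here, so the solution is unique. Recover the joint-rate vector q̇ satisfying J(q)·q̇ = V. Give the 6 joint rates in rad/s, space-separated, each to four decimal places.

0.3340 -0.5630 0.6850 0.6420 0.6980 0.8780

o_n = [0.2463, -0.2925, 0.0742]
J₁: ẑ×o_n = [0.2925, 0.2463, -0.0000], ω = ẑ
J2: z=[-0.9903, -0.1392, 0.0000] o=[-0.0459, 0.3268, 0.1300] → [0.0078, -0.0552, 0.6540, -0.9903, -0.1392, 0.0000]
J3: z=[0.0266, -0.1890, -0.9816] o=[-0.3775, 0.4586, 0.0957] → [-0.7333, -0.6117, 0.0979, 0.0266, -0.1890, -0.9816]
J4: z=[0.4248, 0.8910, -0.1600] o=[-0.0065, 0.2894, 0.1383] → [-0.1502, -0.0133, -0.4724, 0.4248, 0.8910, -0.1600]
J5: z=[0.1622, 0.0990, 0.9818] o=[0.6526, -0.0384, 0.0625] → [0.2507, -0.4009, -0.0010, 0.1622, 0.0990, 0.9818]
J6: z=[0.5302, -0.8478, -0.0021] o=[0.1533, -0.3509, 0.1765] → [0.0868, 0.0540, 0.1098, 0.5302, -0.8478, -0.0021]
q̇ = J⁺·V = [0.3340, -0.5630, 0.6850, 0.6420, 0.6980, 0.8780]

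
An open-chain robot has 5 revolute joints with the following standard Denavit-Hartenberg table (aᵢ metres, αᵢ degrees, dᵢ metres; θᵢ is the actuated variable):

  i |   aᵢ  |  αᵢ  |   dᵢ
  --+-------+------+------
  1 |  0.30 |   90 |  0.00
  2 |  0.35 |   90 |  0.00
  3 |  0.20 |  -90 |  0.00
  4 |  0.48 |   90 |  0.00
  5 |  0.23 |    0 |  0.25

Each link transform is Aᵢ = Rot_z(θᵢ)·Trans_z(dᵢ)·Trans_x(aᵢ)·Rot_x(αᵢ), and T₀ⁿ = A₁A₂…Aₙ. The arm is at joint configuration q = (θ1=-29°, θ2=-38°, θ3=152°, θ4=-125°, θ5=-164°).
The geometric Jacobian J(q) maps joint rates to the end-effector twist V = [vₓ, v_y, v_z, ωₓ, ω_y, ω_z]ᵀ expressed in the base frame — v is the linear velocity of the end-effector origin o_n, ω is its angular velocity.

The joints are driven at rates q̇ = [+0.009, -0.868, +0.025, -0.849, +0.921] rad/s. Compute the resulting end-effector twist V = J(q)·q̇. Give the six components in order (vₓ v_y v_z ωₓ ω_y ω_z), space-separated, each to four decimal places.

-0.0896 -0.1045 -0.2260 1.2339 -0.1437 -0.2499

o_n = [0.5882, -0.3077, -0.3713]
J₁: ẑ×o_n = [0.3077, 0.5882, -0.0000], ω = ẑ
J2: z=[-0.4848, -0.8746, 0.0000] o=[0.2624, -0.1454, 0.0000] → [0.3247, -0.1800, 0.3636, -0.4848, -0.8746, 0.0000]
J3: z=[-0.5385, 0.2985, -0.7880] o=[0.5036, -0.2792, -0.2155] → [-0.0690, -0.1505, -0.0098, -0.5385, 0.2985, -0.7880]
J4: z=[0.1045, 0.9516, 0.2890] o=[0.3364, -0.2938, -0.1068] → [-0.2477, 0.1004, -0.2411, 0.1045, 0.9516, 0.2890]
J5: z=[0.9938, -0.1112, 0.0067] o=[0.3549, -0.1563, -0.5663] → [-0.0207, -0.1922, -0.1246, 0.9938, -0.1112, 0.0067]
V = J·q̇ = [-0.0896, -0.1045, -0.2260, 1.2339, -0.1437, -0.2499]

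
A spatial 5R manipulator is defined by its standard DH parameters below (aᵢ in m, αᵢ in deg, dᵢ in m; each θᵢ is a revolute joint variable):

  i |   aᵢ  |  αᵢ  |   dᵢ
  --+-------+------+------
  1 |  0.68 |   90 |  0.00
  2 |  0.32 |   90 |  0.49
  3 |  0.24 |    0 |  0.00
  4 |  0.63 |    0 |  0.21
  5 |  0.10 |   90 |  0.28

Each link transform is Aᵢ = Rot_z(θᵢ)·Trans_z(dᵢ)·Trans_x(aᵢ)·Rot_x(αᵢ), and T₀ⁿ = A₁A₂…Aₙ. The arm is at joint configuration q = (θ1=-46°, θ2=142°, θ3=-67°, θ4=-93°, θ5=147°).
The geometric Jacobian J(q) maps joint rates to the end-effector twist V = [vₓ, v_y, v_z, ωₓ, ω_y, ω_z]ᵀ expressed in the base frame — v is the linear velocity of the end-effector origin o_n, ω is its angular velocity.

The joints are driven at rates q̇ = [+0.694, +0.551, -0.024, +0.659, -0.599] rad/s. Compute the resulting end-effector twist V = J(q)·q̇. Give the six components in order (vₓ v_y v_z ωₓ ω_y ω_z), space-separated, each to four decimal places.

o_n = [0.7038, -0.7736, 0.3364]
J₁: ẑ×o_n = [0.7736, 0.7038, -0.0000], ω = ẑ
J2: z=[-0.7193, -0.6947, 0.0000] o=[0.4724, -0.4892, 0.0000] → [-0.2337, 0.2420, 0.3653, -0.7193, -0.6947, 0.0000]
J3: z=[0.4277, -0.4429, 0.7880] o=[-0.0553, -0.6481, 0.1970] → [0.0371, 0.5385, 0.2825, 0.4277, -0.4429, 0.7880]
J4: z=[0.4277, -0.4429, 0.7880] o=[0.0523, -0.4415, 0.2547] → [0.2255, 0.4784, 0.1465, 0.4277, -0.4429, 0.7880]
J5: z=[0.4277, -0.4429, 0.7880] o=[0.6212, -0.7204, 0.0558] → [-0.0824, -0.0549, 0.0138, 0.4277, -0.4429, 0.7880]
V = J·q̇ = [0.6052, 0.9570, 0.2828, -0.3810, -0.3987, 0.7224]

0.6052 0.9570 0.2828 -0.3810 -0.3987 0.7224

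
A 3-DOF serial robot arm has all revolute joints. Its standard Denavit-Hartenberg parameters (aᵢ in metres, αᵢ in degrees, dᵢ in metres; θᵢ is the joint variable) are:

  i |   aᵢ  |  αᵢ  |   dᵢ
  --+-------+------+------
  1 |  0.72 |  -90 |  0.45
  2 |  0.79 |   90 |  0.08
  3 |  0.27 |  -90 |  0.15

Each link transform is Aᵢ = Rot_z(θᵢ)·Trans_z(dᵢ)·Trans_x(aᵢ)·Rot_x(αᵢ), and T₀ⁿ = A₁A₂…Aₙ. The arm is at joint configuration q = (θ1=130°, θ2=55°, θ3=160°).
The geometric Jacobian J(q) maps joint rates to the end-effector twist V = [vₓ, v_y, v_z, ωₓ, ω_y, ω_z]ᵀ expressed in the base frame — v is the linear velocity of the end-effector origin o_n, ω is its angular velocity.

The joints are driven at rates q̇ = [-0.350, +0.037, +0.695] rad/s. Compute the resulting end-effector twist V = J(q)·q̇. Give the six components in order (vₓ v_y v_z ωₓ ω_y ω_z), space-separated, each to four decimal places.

0.4368 0.3802 0.0366 -0.3943 0.4123 0.0486

o_n = [-0.8715, 0.7705, 0.0967]
J₁: ẑ×o_n = [-0.7705, -0.8715, 0.0000], ω = ẑ
J2: z=[-0.7660, -0.6428, 0.0000] o=[-0.4628, 0.5516, 0.4500] → [0.2271, -0.2706, -0.4305, -0.7660, -0.6428, 0.0000]
J3: z=[-0.5265, 0.6275, 0.5736] o=[-0.8154, 0.8472, -0.1971] → [0.2284, 0.1225, 0.0756, -0.5265, 0.6275, 0.5736]
V = J·q̇ = [0.4368, 0.3802, 0.0366, -0.3943, 0.4123, 0.0486]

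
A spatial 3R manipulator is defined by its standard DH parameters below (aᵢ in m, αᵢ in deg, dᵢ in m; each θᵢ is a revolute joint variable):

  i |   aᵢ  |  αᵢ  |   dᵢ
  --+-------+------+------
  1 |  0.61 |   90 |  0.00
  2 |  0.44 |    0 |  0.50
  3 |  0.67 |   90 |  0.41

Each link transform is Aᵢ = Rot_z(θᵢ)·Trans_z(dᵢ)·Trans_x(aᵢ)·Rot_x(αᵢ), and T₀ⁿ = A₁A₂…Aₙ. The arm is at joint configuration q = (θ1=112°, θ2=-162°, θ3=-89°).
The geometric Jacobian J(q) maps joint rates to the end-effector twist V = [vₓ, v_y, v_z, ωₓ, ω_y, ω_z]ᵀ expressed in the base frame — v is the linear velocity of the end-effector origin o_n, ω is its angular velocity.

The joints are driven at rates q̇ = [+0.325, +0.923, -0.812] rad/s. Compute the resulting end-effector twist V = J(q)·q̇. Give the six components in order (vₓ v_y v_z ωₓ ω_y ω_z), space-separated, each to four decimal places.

o_n = [0.8537, 0.3162, 0.4975]
J₁: ẑ×o_n = [-0.3162, 0.8537, 0.0000], ω = ẑ
J2: z=[0.9272, 0.3746, 0.0000] o=[-0.2285, 0.5656, 0.0000] → [0.1864, -0.4613, -0.6366, 0.9272, 0.3746, 0.0000]
J3: z=[0.9272, 0.3746, 0.0000] o=[0.3918, 0.3649, -0.1360] → [0.2373, -0.5874, -0.2181, 0.9272, 0.3746, 0.0000]
V = J·q̇ = [-0.1234, 0.3286, -0.4105, 0.1029, 0.0416, 0.3250]

-0.1234 0.3286 -0.4105 0.1029 0.0416 0.3250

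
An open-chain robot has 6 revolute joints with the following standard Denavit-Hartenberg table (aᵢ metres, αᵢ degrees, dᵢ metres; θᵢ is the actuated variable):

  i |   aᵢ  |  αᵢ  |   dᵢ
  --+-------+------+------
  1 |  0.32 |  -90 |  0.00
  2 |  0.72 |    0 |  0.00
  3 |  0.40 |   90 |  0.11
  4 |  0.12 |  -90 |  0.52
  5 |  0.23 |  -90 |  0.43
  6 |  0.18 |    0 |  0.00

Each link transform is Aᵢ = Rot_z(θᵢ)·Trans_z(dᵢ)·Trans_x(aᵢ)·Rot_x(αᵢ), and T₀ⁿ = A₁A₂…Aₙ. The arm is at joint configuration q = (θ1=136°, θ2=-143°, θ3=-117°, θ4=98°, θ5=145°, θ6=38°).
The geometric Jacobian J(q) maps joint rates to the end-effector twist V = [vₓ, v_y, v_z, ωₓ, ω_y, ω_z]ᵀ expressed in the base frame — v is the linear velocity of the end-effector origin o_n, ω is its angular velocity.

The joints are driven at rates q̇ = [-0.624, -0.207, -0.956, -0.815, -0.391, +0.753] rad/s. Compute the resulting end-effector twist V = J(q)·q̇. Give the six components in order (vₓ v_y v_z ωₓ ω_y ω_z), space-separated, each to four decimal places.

o_n = [0.0613, 0.1038, 0.2721]
J₁: ẑ×o_n = [-0.1038, 0.0613, 0.0000], ω = ẑ
J2: z=[-0.6947, -0.7193, 0.0000] o=[-0.2302, 0.2223, 0.0000] → [-0.1957, 0.1890, 0.2920, -0.6947, -0.7193, 0.0000]
J3: z=[-0.6947, -0.7193, 0.0000] o=[0.1834, -0.1772, 0.4333] → [0.1160, -0.1120, -0.2830, -0.6947, -0.7193, 0.0000]
J4: z=[-0.7084, 0.6841, -0.1736] o=[0.1570, -0.3045, 0.0394] → [0.2301, 0.1815, -0.2238, -0.7084, 0.6841, -0.1736]
J5: z=[-0.0270, 0.2196, 0.9752] o=[-0.2960, -0.0323, -0.0345] → [-0.0654, 0.3567, -0.0821, -0.0270, 0.2196, 0.9752]
J6: z=[-0.1758, 0.9593, -0.2209] o=[-0.0813, 0.1029, 0.3820] → [-0.1052, -0.0508, -0.1369, -0.1758, 0.9593, -0.2209]
V = J·q̇ = [-0.2468, -0.2959, 0.3215, 1.2635, 0.9156, -1.0301]

-0.2468 -0.2959 0.3215 1.2635 0.9156 -1.0301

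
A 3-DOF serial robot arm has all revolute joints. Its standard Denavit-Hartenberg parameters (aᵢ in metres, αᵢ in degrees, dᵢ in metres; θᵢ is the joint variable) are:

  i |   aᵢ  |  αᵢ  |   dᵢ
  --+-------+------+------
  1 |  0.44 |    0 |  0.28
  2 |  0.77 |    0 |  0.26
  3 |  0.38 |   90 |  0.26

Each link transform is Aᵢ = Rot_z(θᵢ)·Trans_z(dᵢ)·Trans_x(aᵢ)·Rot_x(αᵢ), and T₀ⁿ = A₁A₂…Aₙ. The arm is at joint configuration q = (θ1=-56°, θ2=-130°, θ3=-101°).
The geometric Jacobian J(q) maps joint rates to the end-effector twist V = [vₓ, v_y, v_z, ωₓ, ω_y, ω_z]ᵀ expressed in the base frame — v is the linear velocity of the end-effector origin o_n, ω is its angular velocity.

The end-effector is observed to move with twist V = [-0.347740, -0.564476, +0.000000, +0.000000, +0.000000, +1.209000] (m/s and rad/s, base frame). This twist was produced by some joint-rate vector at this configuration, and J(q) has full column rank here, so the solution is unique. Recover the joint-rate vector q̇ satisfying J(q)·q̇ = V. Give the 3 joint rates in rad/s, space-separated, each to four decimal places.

0.4870 0.5820 0.1400

o_n = [-0.4086, 0.0791, 0.8000]
J₁: ẑ×o_n = [-0.0791, -0.4086, 0.0000], ω = ẑ
J2: z=[0.0000, 0.0000, 1.0000] o=[0.2460, -0.3648, 0.2800] → [-0.4439, -0.6547, 0.0000, 0.0000, 0.0000, 1.0000]
J3: z=[0.0000, 0.0000, 1.0000] o=[-0.5197, -0.2843, 0.5400] → [-0.3634, 0.1111, 0.0000, 0.0000, 0.0000, 1.0000]
q̇ = J⁺·V = [0.4870, 0.5820, 0.1400]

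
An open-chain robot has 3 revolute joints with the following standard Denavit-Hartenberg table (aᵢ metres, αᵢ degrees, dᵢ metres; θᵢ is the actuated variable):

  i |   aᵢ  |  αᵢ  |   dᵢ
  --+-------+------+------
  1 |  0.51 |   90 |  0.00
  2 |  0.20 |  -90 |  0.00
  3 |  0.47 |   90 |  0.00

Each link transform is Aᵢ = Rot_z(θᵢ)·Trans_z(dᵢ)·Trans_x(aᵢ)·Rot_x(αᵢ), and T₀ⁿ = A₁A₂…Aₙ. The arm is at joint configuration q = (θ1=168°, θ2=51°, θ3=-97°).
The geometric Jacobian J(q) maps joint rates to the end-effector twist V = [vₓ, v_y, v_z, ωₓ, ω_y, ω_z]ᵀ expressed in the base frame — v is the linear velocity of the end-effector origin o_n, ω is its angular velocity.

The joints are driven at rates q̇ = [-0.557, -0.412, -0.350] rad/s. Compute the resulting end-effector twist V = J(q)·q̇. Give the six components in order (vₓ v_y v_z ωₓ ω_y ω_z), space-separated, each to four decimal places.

o_n = [-0.4897, 0.5810, 0.1109]
J₁: ẑ×o_n = [-0.5810, -0.4897, 0.0000], ω = ẑ
J2: z=[0.2079, 0.9781, 0.0000] o=[-0.4989, 0.1060, 0.0000] → [0.1085, -0.0231, 0.0898, 0.2079, 0.9781, 0.0000]
J3: z=[0.7602, -0.1616, 0.6293] o=[-0.6220, 0.1322, 0.1554] → [-0.2753, 0.1171, 0.3625, 0.7602, -0.1616, 0.6293]
V = J·q̇ = [0.3753, 0.2413, -0.1639, -0.3517, -0.3464, -0.7773]

0.3753 0.2413 -0.1639 -0.3517 -0.3464 -0.7773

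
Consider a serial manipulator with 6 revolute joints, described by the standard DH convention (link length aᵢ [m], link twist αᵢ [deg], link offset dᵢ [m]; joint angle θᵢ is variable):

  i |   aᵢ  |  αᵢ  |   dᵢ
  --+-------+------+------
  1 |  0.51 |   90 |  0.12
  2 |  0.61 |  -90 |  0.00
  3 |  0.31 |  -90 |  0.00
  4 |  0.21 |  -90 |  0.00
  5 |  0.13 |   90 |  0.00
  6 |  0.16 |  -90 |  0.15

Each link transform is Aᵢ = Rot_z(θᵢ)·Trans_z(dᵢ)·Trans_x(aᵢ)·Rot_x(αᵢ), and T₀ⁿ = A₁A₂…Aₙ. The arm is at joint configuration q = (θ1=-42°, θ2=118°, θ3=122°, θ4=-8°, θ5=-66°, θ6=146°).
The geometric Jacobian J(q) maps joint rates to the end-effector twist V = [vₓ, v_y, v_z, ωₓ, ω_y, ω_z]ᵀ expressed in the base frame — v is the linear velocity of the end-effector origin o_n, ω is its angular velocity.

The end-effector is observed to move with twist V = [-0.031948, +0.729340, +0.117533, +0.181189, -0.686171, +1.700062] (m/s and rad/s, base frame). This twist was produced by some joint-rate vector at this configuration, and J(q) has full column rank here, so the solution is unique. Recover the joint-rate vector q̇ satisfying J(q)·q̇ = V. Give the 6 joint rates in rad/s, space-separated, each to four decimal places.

0.6940 0.2590 -0.7560 -0.6540 0.1780 0.5060

o_n = [0.5105, -0.0522, 0.4674]
J₁: ẑ×o_n = [0.0522, 0.5105, -0.0000], ω = ẑ
J2: z=[-0.6691, -0.7431, 0.0000] o=[0.3790, -0.3413, 0.1200] → [-0.2582, 0.2325, -0.0957, -0.6691, -0.7431, 0.0000]
J3: z=[-0.6562, 0.5908, -0.4695] o=[0.1662, -0.1496, 0.6586] → [-0.0672, -0.2871, -0.2673, -0.6562, 0.5908, -0.4695]
J4: z=[-0.0587, -0.6602, -0.7488] o=[0.3994, -0.0059, 0.5136] → [-0.0042, -0.0859, 0.0760, -0.0587, -0.6602, -0.7488]
J5: z=[0.7545, -0.5205, 0.3998] o=[0.5367, 0.1078, 0.4025] → [0.0302, -0.0595, -0.1344, 0.7545, -0.5205, 0.3998]
J6: z=[-0.6211, -0.7632, 0.1784] o=[0.5643, 0.0581, 0.2856] → [-0.1191, 0.1033, 0.0274, -0.6211, -0.7632, 0.1784]
q̇ = J⁺·V = [0.6940, 0.2590, -0.7560, -0.6540, 0.1780, 0.5060]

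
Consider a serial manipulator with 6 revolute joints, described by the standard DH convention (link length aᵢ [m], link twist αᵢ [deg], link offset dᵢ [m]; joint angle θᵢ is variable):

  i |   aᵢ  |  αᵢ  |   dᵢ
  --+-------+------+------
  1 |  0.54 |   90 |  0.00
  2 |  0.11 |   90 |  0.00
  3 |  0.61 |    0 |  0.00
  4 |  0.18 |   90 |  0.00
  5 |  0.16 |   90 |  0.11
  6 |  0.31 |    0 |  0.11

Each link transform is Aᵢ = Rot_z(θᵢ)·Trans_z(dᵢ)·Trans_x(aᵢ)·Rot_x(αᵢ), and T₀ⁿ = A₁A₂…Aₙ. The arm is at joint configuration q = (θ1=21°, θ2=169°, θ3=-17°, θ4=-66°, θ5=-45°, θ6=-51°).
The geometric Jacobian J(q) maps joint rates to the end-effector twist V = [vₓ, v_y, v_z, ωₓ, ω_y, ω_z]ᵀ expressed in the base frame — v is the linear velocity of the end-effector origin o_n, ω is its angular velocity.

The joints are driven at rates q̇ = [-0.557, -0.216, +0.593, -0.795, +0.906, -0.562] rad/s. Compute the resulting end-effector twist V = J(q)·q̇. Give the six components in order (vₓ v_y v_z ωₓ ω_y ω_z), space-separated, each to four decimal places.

o_n = [-0.5323, 0.3453, -0.1575]
J₁: ẑ×o_n = [-0.3453, -0.5323, 0.0000], ω = ẑ
J2: z=[0.3584, -0.9336, 0.0000] o=[0.5041, 0.1935, 0.0000] → [0.1471, 0.0565, -0.9132, 0.3584, -0.9336, 0.0000]
J3: z=[0.1781, 0.0684, 0.9816] o=[0.4033, 0.1548, 0.0210] → [-0.1991, -0.8866, 0.0979, 0.1781, 0.0684, 0.9816]
J4: z=[0.1781, 0.0684, 0.9816] o=[-0.1952, 0.1161, 0.1323] → [-0.2447, -0.2793, 0.0639, 0.1781, 0.0684, 0.9816]
J5: z=[0.8659, 0.4629, -0.1894] o=[-0.2793, 0.2752, 0.1365] → [-0.1228, 0.3025, 0.1778, 0.8659, 0.4629, -0.1894]
J6: z=[0.2045, -0.6733, -0.7106] o=[-0.2571, 0.4184, 0.0072] → [0.0590, 0.2292, -0.2002, 0.2045, -0.6733, -0.7106]
V = J·q̇ = [0.0926, 0.1258, 0.4781, 0.5562, 0.9856, -0.5275]

0.0926 0.1258 0.4781 0.5562 0.9856 -0.5275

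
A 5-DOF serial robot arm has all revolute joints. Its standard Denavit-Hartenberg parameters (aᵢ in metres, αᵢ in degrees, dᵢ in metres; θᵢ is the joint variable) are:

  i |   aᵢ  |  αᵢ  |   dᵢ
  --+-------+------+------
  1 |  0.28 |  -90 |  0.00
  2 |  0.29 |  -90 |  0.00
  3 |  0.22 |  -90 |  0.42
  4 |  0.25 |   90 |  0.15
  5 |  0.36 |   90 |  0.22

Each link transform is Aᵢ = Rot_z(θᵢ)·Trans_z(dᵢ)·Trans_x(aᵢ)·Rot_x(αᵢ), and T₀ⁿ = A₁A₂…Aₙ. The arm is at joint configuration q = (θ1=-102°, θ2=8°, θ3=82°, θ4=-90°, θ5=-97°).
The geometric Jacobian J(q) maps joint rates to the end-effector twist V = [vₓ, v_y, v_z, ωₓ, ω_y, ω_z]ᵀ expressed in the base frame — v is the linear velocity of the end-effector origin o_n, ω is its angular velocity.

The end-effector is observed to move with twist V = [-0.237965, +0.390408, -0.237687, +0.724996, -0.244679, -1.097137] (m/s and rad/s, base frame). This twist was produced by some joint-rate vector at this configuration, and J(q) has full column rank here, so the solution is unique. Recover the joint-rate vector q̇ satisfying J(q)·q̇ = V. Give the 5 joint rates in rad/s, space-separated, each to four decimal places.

-0.2950 0.5260 0.7820 -0.2300 0.2040

o_n = [-0.1139, -0.6744, -0.6890]
J₁: ẑ×o_n = [0.6744, -0.1139, 0.0000], ω = ẑ
J2: z=[0.9781, -0.2079, 0.0000] o=[-0.0582, -0.2739, 0.0000] → [0.1432, 0.6739, -0.4033, 0.9781, -0.2079, 0.0000]
J3: z=[0.0289, 0.1361, -0.9903] o=[-0.1179, -0.5548, -0.0404] → [-0.2068, 0.0147, -0.0040, 0.0289, 0.1361, -0.9903]
J4: z=[0.0678, 0.9881, 0.1378] o=[-0.3252, -0.4820, -0.4605] → [-0.1992, 0.0446, -0.2219, 0.0678, 0.9881, 0.1378]
J5: z=[0.9973, -0.0711, 0.0194] o=[-0.3078, -0.2997, -0.6874] → [0.0074, 0.0053, -0.3599, 0.9973, -0.0711, 0.0194]
q̇ = J⁺·V = [-0.2950, 0.5260, 0.7820, -0.2300, 0.2040]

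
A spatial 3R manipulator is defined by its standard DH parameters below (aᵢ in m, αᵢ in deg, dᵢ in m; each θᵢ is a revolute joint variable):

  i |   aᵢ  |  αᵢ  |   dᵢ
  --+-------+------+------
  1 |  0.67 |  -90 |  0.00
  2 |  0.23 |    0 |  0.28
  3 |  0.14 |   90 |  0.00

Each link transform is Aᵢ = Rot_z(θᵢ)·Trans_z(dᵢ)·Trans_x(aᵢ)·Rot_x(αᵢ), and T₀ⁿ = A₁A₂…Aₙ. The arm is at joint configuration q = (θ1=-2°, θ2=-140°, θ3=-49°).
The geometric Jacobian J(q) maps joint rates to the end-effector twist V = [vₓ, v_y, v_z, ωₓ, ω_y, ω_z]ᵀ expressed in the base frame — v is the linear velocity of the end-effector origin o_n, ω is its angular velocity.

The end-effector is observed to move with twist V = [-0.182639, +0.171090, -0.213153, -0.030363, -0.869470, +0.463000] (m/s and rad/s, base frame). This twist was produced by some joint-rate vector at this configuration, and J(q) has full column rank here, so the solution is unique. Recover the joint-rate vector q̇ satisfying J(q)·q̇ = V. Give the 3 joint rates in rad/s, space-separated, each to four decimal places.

o_n = [0.3651, 0.2674, 0.1259]
J₁: ẑ×o_n = [-0.2674, 0.3651, 0.0000], ω = ẑ
J2: z=[0.0349, 0.9994, 0.0000] o=[0.6696, -0.0234, 0.0000] → [0.1259, -0.0044, 0.3145, 0.0349, 0.9994, 0.0000]
J3: z=[0.0349, 0.9994, 0.0000] o=[0.5033, 0.2626, 0.1478] → [-0.0219, 0.0008, 0.1383, 0.0349, 0.9994, 0.0000]
q̇ = J⁺·V = [0.4630, -0.5270, -0.3430]

0.4630 -0.5270 -0.3430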